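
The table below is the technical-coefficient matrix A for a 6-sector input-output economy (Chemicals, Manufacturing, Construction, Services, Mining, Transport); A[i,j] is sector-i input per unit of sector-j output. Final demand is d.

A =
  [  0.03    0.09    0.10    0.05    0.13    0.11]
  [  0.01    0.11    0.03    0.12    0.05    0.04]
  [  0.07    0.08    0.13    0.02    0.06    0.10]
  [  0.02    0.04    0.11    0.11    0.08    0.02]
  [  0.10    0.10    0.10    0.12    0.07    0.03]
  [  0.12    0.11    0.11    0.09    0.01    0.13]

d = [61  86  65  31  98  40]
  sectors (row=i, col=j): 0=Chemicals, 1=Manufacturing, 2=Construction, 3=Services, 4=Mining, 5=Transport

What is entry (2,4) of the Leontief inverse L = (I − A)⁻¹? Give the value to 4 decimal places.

Form M = I − A:
  [  0.97   -0.09   -0.10   -0.05   -0.13   -0.11]
  [ -0.01    0.89   -0.03   -0.12   -0.05   -0.04]
  [ -0.07   -0.08    0.87   -0.02   -0.06   -0.10]
  [ -0.02   -0.04   -0.11    0.89   -0.08   -0.02]
  [ -0.10   -0.10   -0.10   -0.12    0.93   -0.03]
  [ -0.12   -0.11   -0.11   -0.09   -0.01    0.87]
Leontief inverse L = M⁻¹:
  [  1.0907    0.1766    0.1923    0.1327    0.1877    0.1776]
  [  0.0408    1.1633    0.0877    0.1810    0.0903    0.0760]
  [  0.1237    0.1592    1.2146    0.0881    0.1136    0.1685]
  [  0.0590    0.0967    0.1803    1.1675    0.1262    0.0638]
  [  0.1483    0.1802    0.1908    0.1995    1.1362    0.0927]
  [  0.1790    0.2036    0.2120    0.1754    0.0778    1.2125]
Total output x = L · d:
  x_0 = 1.0907·61 + 0.1766·86 + 0.1923·65 + 0.1327·31 + 0.1877·98 + 0.1776·40 = 123.8262
  x_1 = 0.0408·61 + 1.1633·86 + 0.0877·65 + 0.1810·31 + 0.0903·98 + 0.0760·40 = 125.7213
  x_2 = 0.1237·61 + 0.1592·86 + 1.2146·65 + 0.0881·31 + 0.1136·98 + 0.1685·40 = 120.7924
  x_3 = 0.0590·61 + 0.0967·86 + 0.1803·65 + 1.1675·31 + 0.1262·98 + 0.0638·40 = 74.7452
  x_4 = 0.1483·61 + 0.1802·86 + 0.1908·65 + 0.1995·31 + 1.1362·98 + 0.0927·40 = 158.1900
  x_5 = 0.1790·61 + 0.2036·86 + 0.2120·65 + 0.1754·31 + 0.0778·98 + 1.2125·40 = 103.7754

L[2,4] = 0.1136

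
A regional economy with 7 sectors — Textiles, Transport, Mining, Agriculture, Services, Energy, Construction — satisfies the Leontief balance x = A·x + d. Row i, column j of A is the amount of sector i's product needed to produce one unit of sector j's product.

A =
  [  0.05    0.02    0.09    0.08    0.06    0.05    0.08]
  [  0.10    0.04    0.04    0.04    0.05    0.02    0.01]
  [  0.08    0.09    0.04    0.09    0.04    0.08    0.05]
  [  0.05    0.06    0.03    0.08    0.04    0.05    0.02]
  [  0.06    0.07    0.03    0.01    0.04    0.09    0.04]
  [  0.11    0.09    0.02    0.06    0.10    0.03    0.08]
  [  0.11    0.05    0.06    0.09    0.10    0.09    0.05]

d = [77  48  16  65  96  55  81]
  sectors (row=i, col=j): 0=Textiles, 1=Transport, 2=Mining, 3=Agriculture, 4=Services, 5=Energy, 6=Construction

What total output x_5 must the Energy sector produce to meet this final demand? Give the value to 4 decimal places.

Form M = I − A:
  [  0.95   -0.02   -0.09   -0.08   -0.06   -0.05   -0.08]
  [ -0.10    0.96   -0.04   -0.04   -0.05   -0.02   -0.01]
  [ -0.08   -0.09    0.96   -0.09   -0.04   -0.08   -0.05]
  [ -0.05   -0.06   -0.03    0.92   -0.04   -0.05   -0.02]
  [ -0.06   -0.07   -0.03   -0.01    0.96   -0.09   -0.04]
  [ -0.11   -0.09   -0.02   -0.06   -0.10    0.97   -0.08]
  [ -0.11   -0.05   -0.06   -0.09   -0.10   -0.09    0.95]
Leontief inverse L = M⁻¹:
  [  1.1079    0.0654    0.1232    0.1299    0.1052    0.0958    0.1157]
  [  0.1363    1.0672    0.0652    0.0721    0.0785    0.0487    0.0351]
  [  0.1421    0.1351    1.0758    0.1409    0.0884    0.1224    0.0870]
  [  0.0918    0.0917    0.0540    1.1145    0.0721    0.0794    0.0447]
  [  0.1083    0.1040    0.0565    0.0459    1.0780    0.1213    0.0698]
  [  0.1730    0.1342    0.0598    0.1103    0.1495    1.0781    0.1185]
  [  0.1809    0.1046    0.1024    0.1486    0.1564    0.1438    1.0962]
Total output x = L · d:
  x_0 = 1.1079·77 + 0.0654·48 + 0.1232·16 + 0.1299·65 + 0.1052·96 + 0.0958·55 + 0.1157·81 = 123.6061
  x_1 = 0.1363·77 + 1.0672·48 + 0.0652·16 + 0.0721·65 + 0.0785·96 + 0.0487·55 + 0.0351·81 = 80.5045
  x_2 = 0.1421·77 + 0.1351·48 + 1.0758·16 + 0.1409·65 + 0.0884·96 + 0.1224·55 + 0.0870·81 = 66.0583
  x_3 = 0.0918·77 + 0.0917·48 + 0.0540·16 + 1.1145·65 + 0.0721·96 + 0.0794·55 + 0.0447·81 = 99.6845
  x_4 = 0.1083·77 + 0.1040·48 + 0.0565·16 + 0.0459·65 + 1.0780·96 + 0.1213·55 + 0.0698·81 = 133.0325
  x_5 = 0.1730·77 + 0.1342·48 + 0.0598·16 + 0.1103·65 + 0.1495·96 + 1.0781·55 + 0.1185·81 = 111.1386
  x_6 = 0.1809·77 + 0.1046·48 + 0.1024·16 + 0.1486·65 + 0.1564·96 + 0.1438·55 + 1.0962·81 = 141.9608

111.1386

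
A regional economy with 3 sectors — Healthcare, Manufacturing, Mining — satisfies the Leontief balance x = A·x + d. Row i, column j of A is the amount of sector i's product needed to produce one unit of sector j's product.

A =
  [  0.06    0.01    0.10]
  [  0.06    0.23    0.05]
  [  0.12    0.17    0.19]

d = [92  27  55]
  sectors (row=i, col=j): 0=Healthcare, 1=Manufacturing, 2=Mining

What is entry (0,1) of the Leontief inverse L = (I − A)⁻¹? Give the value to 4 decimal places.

Form M = I − A:
  [  0.94   -0.01   -0.10]
  [ -0.06    0.77   -0.05]
  [ -0.12   -0.17    0.81]
Leontief inverse L = M⁻¹:
  [  1.0841    0.0442    0.1366]
  [  0.0962    1.3206    0.0934]
  [  0.1808    0.2837    1.2744]
Total output x = L · d:
  x_0 = 1.0841·92 + 0.0442·27 + 0.1366·55 = 108.4415
  x_1 = 0.0962·92 + 1.3206·27 + 0.0934·55 = 49.6439
  x_2 = 0.1808·92 + 0.2837·27 + 1.2744·55 = 94.3857

L[0,1] = 0.0442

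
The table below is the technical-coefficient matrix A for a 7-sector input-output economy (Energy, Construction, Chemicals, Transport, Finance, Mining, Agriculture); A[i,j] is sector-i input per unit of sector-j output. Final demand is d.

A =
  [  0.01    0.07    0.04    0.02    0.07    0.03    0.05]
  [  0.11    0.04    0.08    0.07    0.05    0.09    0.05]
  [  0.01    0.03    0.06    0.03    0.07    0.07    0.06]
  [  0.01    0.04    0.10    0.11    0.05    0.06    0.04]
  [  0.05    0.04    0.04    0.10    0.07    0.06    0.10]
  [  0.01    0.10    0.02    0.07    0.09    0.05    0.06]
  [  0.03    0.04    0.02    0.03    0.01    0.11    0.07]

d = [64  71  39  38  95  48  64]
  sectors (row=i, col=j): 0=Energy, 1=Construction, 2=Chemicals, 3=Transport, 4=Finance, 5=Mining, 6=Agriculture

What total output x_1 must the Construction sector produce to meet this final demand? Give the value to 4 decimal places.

Form M = I − A:
  [  0.99   -0.07   -0.04   -0.02   -0.07   -0.03   -0.05]
  [ -0.11    0.96   -0.08   -0.07   -0.05   -0.09   -0.05]
  [ -0.01   -0.03    0.94   -0.03   -0.07   -0.07   -0.06]
  [ -0.01   -0.04   -0.10    0.89   -0.05   -0.06   -0.04]
  [ -0.05   -0.04   -0.04   -0.10    0.93   -0.06   -0.10]
  [ -0.01   -0.10   -0.02   -0.07   -0.09    0.95   -0.06]
  [ -0.03   -0.04   -0.02   -0.03   -0.01   -0.11    0.93]
Leontief inverse L = M⁻¹:
  [  1.0297    0.0935    0.0645    0.0514    0.0973    0.0649    0.0814]
  [  0.1320    1.0827    0.1195    0.1175    0.0981    0.1405    0.0977]
  [  0.0272    0.0581    1.0855    0.0649    0.1018    0.1079    0.0953]
  [  0.0292    0.0727    0.1382    1.1558    0.0898    0.1060    0.0806]
  [  0.0727    0.0780    0.0784    0.1490    1.1113    0.1120    0.1463]
  [  0.0372    0.1333    0.0564    0.1174    0.1279    1.0979    0.1024]
  [  0.0456    0.0698    0.0425    0.0609    0.0395    0.1449    1.1004]
Total output x = L · d:
  x_0 = 1.0297·64 + 0.0935·71 + 0.0645·39 + 0.0514·38 + 0.0973·95 + 0.0649·48 + 0.0814·64 = 94.5781
  x_1 = 0.1320·64 + 1.0827·71 + 0.1195·39 + 0.1175·38 + 0.0981·95 + 0.1405·48 + 0.0977·64 = 116.7642
  x_2 = 0.0272·64 + 0.0581·71 + 1.0855·39 + 0.0649·38 + 0.1018·95 + 0.1079·48 + 0.0953·64 = 71.6176
  x_3 = 0.0292·64 + 0.0727·71 + 0.1382·39 + 1.1558·38 + 0.0898·95 + 0.1060·48 + 0.0806·64 = 75.1160
  x_4 = 0.0727·64 + 0.0780·71 + 0.0784·39 + 0.1490·38 + 1.1113·95 + 0.1120·48 + 0.1463·64 = 139.2144
  x_5 = 0.0372·64 + 0.1333·71 + 0.0564·39 + 0.1174·38 + 0.1279·95 + 1.0979·48 + 0.1024·64 = 89.9170
  x_6 = 0.0456·64 + 0.0698·71 + 0.0425·39 + 0.0609·38 + 0.0395·95 + 0.1449·48 + 1.1004·64 = 92.9858

116.7642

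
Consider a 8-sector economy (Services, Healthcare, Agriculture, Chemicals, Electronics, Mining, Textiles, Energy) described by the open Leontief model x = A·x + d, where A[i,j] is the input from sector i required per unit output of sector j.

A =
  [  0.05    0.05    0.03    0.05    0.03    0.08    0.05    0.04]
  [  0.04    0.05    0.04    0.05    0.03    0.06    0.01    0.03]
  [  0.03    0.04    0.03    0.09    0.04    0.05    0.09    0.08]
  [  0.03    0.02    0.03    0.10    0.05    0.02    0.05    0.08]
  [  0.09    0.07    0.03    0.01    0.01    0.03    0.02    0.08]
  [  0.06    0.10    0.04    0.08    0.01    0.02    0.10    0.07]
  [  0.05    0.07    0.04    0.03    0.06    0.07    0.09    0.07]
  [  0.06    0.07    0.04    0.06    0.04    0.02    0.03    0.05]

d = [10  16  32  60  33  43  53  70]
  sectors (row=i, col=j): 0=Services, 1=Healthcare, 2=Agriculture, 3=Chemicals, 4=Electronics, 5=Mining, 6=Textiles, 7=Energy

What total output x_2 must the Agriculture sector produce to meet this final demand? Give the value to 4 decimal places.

65.5253

Form M = I − A:
  [  0.95   -0.05   -0.03   -0.05   -0.03   -0.08   -0.05   -0.04]
  [ -0.04    0.95   -0.04   -0.05   -0.03   -0.06   -0.01   -0.03]
  [ -0.03   -0.04    0.97   -0.09   -0.04   -0.05   -0.09   -0.08]
  [ -0.03   -0.02   -0.03    0.90   -0.05   -0.02   -0.05   -0.08]
  [ -0.09   -0.07   -0.03   -0.01    0.99   -0.03   -0.02   -0.08]
  [ -0.06   -0.10   -0.04   -0.08   -0.01    0.98   -0.10   -0.07]
  [ -0.05   -0.07   -0.04   -0.03   -0.06   -0.07    0.91   -0.07]
  [ -0.06   -0.07   -0.04   -0.06   -0.04   -0.02   -0.03    0.95]
Leontief inverse L = M⁻¹:
  [  1.0820    0.0883    0.0527    0.0885    0.0516    0.1076    0.0860    0.0788]
  [  0.0653    1.0796    0.0580    0.0825    0.0468    0.0815    0.0377    0.0614]
  [  0.0677    0.0835    1.0568    0.1349    0.0680    0.0814    0.1312    0.1272]
  [  0.0616    0.0544    0.0518    1.1383    0.0734    0.0448    0.0821    0.1201]
  [  0.1177    0.1025    0.0498    0.0426    1.0288    0.0564    0.0473    0.1103]
  [  0.0977    0.1440    0.0684    0.1272    0.0405    1.0570    0.1416    0.1169]
  [  0.0917    0.1191    0.0688    0.0747    0.0875    0.1059    1.1336    0.1184]
  [  0.0898    0.1032    0.0611    0.0961    0.0611    0.0470    0.0597    1.0859]
Total output x = L · d:
  x_0 = 1.0820·10 + 0.0883·16 + 0.0527·32 + 0.0885·60 + 0.0516·33 + 0.1076·43 + 0.0860·53 + 0.0788·70 = 35.6366
  x_1 = 0.0653·10 + 1.0796·16 + 0.0580·32 + 0.0825·60 + 0.0468·33 + 0.0815·43 + 0.0377·53 + 0.0614·70 = 36.0768
  x_2 = 0.0677·10 + 0.0835·16 + 1.0568·32 + 0.1349·60 + 0.0680·33 + 0.0814·43 + 0.1312·53 + 0.1272·70 = 65.5253
  x_3 = 0.0616·10 + 0.0544·16 + 0.0518·32 + 1.1383·60 + 0.0734·33 + 0.0448·43 + 0.0821·53 + 0.1201·70 = 88.5453
  x_4 = 0.1177·10 + 0.1025·16 + 0.0498·32 + 0.0426·60 + 1.0288·33 + 0.0564·43 + 0.0473·53 + 0.1103·70 = 53.5718
  x_5 = 0.0977·10 + 0.1440·16 + 0.0684·32 + 0.1272·60 + 0.0405·33 + 1.0570·43 + 0.1416·53 + 0.1169·70 = 75.5727
  x_6 = 0.0917·10 + 0.1191·16 + 0.0688·32 + 0.0747·60 + 0.0875·33 + 0.1059·43 + 1.1336·53 + 0.1184·70 = 85.3109
  x_7 = 0.0898·10 + 0.1032·16 + 0.0611·32 + 0.0961·60 + 0.0611·33 + 0.0470·43 + 0.0597·53 + 1.0859·70 = 93.4852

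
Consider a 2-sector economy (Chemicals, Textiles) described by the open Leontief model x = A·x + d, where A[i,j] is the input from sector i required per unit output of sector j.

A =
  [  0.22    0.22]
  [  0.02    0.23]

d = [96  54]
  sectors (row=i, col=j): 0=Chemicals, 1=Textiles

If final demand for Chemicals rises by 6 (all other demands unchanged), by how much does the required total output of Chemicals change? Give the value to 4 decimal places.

7.7491

Form M = I − A:
  [  0.78   -0.22]
  [ -0.02    0.77]
Leontief inverse L = M⁻¹:
  [  1.2915    0.3690]
  [  0.0335    1.3083]
Total output x = L · d:
  x_0 = 1.2915·96 + 0.3690·54 = 143.9114
  x_1 = 0.0335·96 + 1.3083·54 = 73.8678
Δx_0 = L[0,0] · Δd_0 = 1.2915 · 6 = 7.7491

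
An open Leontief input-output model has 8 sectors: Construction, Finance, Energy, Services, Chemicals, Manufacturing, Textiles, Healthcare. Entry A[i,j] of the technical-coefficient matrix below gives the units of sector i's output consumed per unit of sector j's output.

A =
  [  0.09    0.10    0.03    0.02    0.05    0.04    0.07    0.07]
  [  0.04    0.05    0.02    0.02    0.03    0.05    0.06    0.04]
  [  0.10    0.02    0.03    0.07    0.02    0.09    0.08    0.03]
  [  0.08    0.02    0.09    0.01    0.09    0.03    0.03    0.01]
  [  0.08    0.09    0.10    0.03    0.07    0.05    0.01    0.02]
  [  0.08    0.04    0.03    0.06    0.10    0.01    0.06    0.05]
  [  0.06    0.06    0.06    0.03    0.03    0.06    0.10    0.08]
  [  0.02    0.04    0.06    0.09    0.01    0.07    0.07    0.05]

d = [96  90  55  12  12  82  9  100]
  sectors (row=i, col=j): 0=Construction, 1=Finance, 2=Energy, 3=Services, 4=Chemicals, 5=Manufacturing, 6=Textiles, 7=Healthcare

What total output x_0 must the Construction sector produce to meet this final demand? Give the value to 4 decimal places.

Form M = I − A:
  [  0.91   -0.10   -0.03   -0.02   -0.05   -0.04   -0.07   -0.07]
  [ -0.04    0.95   -0.02   -0.02   -0.03   -0.05   -0.06   -0.04]
  [ -0.10   -0.02    0.97   -0.07   -0.02   -0.09   -0.08   -0.03]
  [ -0.08   -0.02   -0.09    0.99   -0.09   -0.03   -0.03   -0.01]
  [ -0.08   -0.09   -0.10   -0.03    0.93   -0.05   -0.01   -0.02]
  [ -0.08   -0.04   -0.03   -0.06   -0.10    0.99   -0.06   -0.05]
  [ -0.06   -0.06   -0.06   -0.03   -0.03   -0.06    0.90   -0.08]
  [ -0.02   -0.04   -0.06   -0.09   -0.01   -0.07   -0.07    0.95]
Leontief inverse L = M⁻¹:
  [  1.1426    0.1467    0.0689    0.0521    0.0865    0.0809    0.1214    0.1094]
  [  0.0755    1.0797    0.0465    0.0418    0.0559    0.0763    0.0942    0.0661]
  [  0.1553    0.0630    1.0686    0.0995    0.0614    0.1253    0.1289    0.0676]
  [  0.1286    0.0579    0.1223    1.0356    0.1211    0.0635    0.0678    0.0383]
  [  0.1363    0.1330    0.1363    0.0606    1.1077    0.0896    0.0560    0.0533]
  [  0.1321    0.0844    0.0720    0.0878    0.1368    1.0479    0.1031    0.0832]
  [  0.1153    0.1045    0.1009    0.0659    0.0678    0.1031    1.1552    0.1209]
  [  0.0689    0.0733    0.0967    0.1192    0.0462    0.1046    0.1144    1.0812]
Total output x = L · d:
  x_0 = 1.1426·96 + 0.1467·90 + 0.0689·55 + 0.0521·12 + 0.0865·12 + 0.0809·82 + 0.1214·9 + 0.1094·100 = 147.0066
  x_1 = 0.0755·96 + 1.0797·90 + 0.0465·55 + 0.0418·12 + 0.0559·12 + 0.0763·82 + 0.0942·9 + 0.0661·100 = 121.8614
  x_2 = 0.1553·96 + 0.0630·90 + 1.0686·55 + 0.0995·12 + 0.0614·12 + 0.1253·82 + 0.1289·9 + 0.0676·100 = 99.4872
  x_3 = 0.1286·96 + 0.0579·90 + 0.1223·55 + 1.0356·12 + 0.1211·12 + 0.0635·82 + 0.0678·9 + 0.0383·100 = 47.8101
  x_4 = 0.1363·96 + 0.1330·90 + 0.1363·55 + 0.0606·12 + 1.1077·12 + 0.0896·82 + 0.0560·9 + 0.0533·100 = 59.7497
  x_5 = 0.1321·96 + 0.0844·90 + 0.0720·55 + 0.0878·12 + 0.1368·12 + 1.0479·82 + 0.1031·9 + 0.0832·100 = 122.1108
  x_6 = 0.1153·96 + 0.1045·90 + 0.1009·55 + 0.0659·12 + 0.0678·12 + 0.1031·82 + 1.1552·9 + 0.1209·100 = 58.5714
  x_7 = 0.0689·96 + 0.0733·90 + 0.0967·55 + 0.1192·12 + 0.0462·12 + 0.1046·82 + 0.1144·9 + 1.0812·100 = 138.2442

147.0066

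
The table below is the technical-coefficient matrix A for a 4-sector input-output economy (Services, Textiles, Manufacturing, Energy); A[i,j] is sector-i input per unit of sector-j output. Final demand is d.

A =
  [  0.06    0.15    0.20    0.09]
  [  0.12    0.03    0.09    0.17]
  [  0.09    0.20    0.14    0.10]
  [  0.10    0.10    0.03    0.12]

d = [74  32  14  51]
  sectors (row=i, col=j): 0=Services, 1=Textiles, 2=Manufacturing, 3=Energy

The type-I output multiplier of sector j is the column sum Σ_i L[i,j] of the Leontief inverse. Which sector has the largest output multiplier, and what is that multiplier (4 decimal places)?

Form M = I − A:
  [  0.94   -0.15   -0.20   -0.09]
  [ -0.12    0.97   -0.09   -0.17]
  [ -0.09   -0.20    0.86   -0.10]
  [ -0.10   -0.10   -0.03    0.88]
Leontief inverse L = M⁻¹:
  [  1.1474    0.2603    0.3011    0.2019]
  [  0.1865    1.1210    0.1696    0.2549]
  [  0.1818    0.3074    1.2449    0.2194]
  [  0.1578    0.1674    0.0959    1.1957]
Total output x = L · d:
  x_0 = 1.1474·74 + 0.2603·32 + 0.3011·14 + 0.2019·51 = 107.7454
  x_1 = 0.1865·74 + 1.1210·32 + 0.1696·14 + 0.2549·51 = 65.0436
  x_2 = 0.1818·74 + 0.3074·32 + 1.2449·14 + 0.2194·51 = 51.9090
  x_3 = 0.1578·74 + 0.1674·32 + 0.0959·14 + 1.1957·51 = 79.3593
Output multipliers (column sums of L):
  Services: 1.6734
  Textiles: 1.8562
  Manufacturing: 1.8115
  Energy: 1.8719

Energy (1.8719)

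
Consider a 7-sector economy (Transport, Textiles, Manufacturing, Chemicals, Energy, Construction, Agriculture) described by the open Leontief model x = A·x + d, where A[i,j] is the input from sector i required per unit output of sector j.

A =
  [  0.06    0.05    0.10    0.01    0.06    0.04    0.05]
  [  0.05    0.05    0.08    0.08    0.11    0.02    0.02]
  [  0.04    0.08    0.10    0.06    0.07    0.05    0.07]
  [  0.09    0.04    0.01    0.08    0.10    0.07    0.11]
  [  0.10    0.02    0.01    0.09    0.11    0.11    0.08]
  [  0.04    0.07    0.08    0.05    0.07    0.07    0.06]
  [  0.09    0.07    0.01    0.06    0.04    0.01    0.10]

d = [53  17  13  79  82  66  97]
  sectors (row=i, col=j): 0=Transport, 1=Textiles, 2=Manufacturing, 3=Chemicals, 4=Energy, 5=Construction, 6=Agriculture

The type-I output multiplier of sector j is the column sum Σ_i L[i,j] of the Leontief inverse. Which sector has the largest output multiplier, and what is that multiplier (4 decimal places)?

Form M = I − A:
  [  0.94   -0.05   -0.10   -0.01   -0.06   -0.04   -0.05]
  [ -0.05    0.95   -0.08   -0.08   -0.11   -0.02   -0.02]
  [ -0.04   -0.08    0.90   -0.06   -0.07   -0.05   -0.07]
  [ -0.09   -0.04   -0.01    0.92   -0.10   -0.07   -0.11]
  [ -0.10   -0.02   -0.01   -0.09    0.89   -0.11   -0.08]
  [ -0.04   -0.07   -0.08   -0.05   -0.07    0.93   -0.06]
  [ -0.09   -0.07   -0.01   -0.06   -0.04   -0.01    0.90]
Leontief inverse L = M⁻¹:
  [  1.1034    0.0868    0.1398    0.0499    0.1119    0.0749    0.0951]
  [  0.1036    1.0874    0.1182    0.1288    0.1736    0.0652    0.0746]
  [  0.0975    0.1259    1.1458    0.1139    0.1383    0.0948    0.1299]
  [  0.1553    0.0856    0.0519    1.1340    0.1698    0.1186    0.1762]
  [  0.1671    0.0676    0.0556    0.1458    1.1836    0.1642    0.1491]
  [  0.0935    0.1129    0.1232    0.1000    0.1339    1.1130    0.1156]
  [  0.1383    0.1046    0.0432    0.0995    0.0916    0.0412    1.1475]
Total output x = L · d:
  x_0 = 1.1034·53 + 0.0868·17 + 0.1398·13 + 0.0499·79 + 0.1119·82 + 0.0749·66 + 0.0951·97 = 89.0553
  x_1 = 0.1036·53 + 1.0874·17 + 0.1182·13 + 0.1288·79 + 0.1736·82 + 0.0652·66 + 0.0746·97 = 61.4690
  x_2 = 0.0975·53 + 0.1259·17 + 1.1458·13 + 0.1139·79 + 0.1383·82 + 0.0948·66 + 0.1299·97 = 61.4054
  x_3 = 0.1553·53 + 0.0856·17 + 0.0519·13 + 1.1340·79 + 0.1698·82 + 0.1186·66 + 0.1762·97 = 138.7898
  x_4 = 0.1671·53 + 0.0676·17 + 0.0556·13 + 0.1458·79 + 1.1836·82 + 0.1642·66 + 0.1491·97 = 144.5937
  x_5 = 0.0935·53 + 0.1129·17 + 0.1232·13 + 0.1000·79 + 0.1339·82 + 1.1130·66 + 0.1156·97 = 112.0244
  x_6 = 0.1383·53 + 0.1046·17 + 0.0432·13 + 0.0995·79 + 0.0916·82 + 0.0412·66 + 1.1475·97 = 139.0703
Output multipliers (column sums of L):
  Transport: 1.8587
  Textiles: 1.6708
  Manufacturing: 1.6777
  Chemicals: 1.7718
  Energy: 2.0028
  Construction: 1.6719
  Agriculture: 1.8880

Energy (2.0028)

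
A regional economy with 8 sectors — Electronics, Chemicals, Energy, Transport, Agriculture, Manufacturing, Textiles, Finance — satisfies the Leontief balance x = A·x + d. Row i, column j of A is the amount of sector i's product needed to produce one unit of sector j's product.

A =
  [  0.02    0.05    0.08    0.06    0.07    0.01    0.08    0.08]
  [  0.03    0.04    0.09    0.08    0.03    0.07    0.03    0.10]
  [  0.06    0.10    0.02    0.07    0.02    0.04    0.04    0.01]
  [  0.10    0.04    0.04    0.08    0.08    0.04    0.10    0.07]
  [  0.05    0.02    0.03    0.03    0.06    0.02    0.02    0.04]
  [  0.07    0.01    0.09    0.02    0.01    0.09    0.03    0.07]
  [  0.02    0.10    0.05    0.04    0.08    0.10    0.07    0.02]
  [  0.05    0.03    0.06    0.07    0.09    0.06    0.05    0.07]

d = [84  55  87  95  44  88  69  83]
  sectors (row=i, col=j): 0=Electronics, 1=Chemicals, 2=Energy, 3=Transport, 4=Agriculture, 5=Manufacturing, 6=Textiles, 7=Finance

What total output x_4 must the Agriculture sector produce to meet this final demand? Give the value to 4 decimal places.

Form M = I − A:
  [  0.98   -0.05   -0.08   -0.06   -0.07   -0.01   -0.08   -0.08]
  [ -0.03    0.96   -0.09   -0.08   -0.03   -0.07   -0.03   -0.10]
  [ -0.06   -0.10    0.98   -0.07   -0.02   -0.04   -0.04   -0.01]
  [ -0.10   -0.04   -0.04    0.92   -0.08   -0.04   -0.10   -0.07]
  [ -0.05   -0.02   -0.03   -0.03    0.94   -0.02   -0.02   -0.04]
  [ -0.07   -0.01   -0.09   -0.02   -0.01    0.91   -0.03   -0.07]
  [ -0.02   -0.10   -0.05   -0.04   -0.08   -0.10    0.93   -0.02]
  [ -0.05   -0.03   -0.06   -0.07   -0.09   -0.06   -0.05    0.93]
Leontief inverse L = M⁻¹:
  [  1.0598    0.0917    0.1213    0.1058    0.1160    0.0526    0.1215    0.1219]
  [  0.0757    1.0803    0.1363    0.1287    0.0756    0.1151    0.0743    0.1473]
  [  0.0924    0.1312    1.0601    0.1087    0.0550    0.0754    0.0758    0.0513]
  [  0.1473    0.0885    0.0945    1.1341    0.1383    0.0906    0.1541    0.1247]
  [  0.0732    0.0417    0.0556    0.0560    1.0871    0.0421    0.0444    0.0665]
  [  0.1048    0.0442    0.1297    0.0575    0.0447    1.1269    0.0653    0.1076]
  [  0.0618    0.1388    0.0993    0.0842    0.1208    0.1485    1.1094    0.0679]
  [  0.0936    0.0693    0.1055    0.1159    0.1372    0.1030    0.0936    1.1163]
Total output x = L · d:
  x_0 = 1.0598·84 + 0.0917·55 + 0.1213·87 + 0.1058·95 + 0.1160·44 + 0.0526·88 + 0.1215·69 + 0.1219·83 = 142.8960
  x_1 = 0.0757·84 + 1.0803·55 + 0.1363·87 + 0.1287·95 + 0.0756·44 + 0.1151·88 + 0.0743·69 + 0.1473·83 = 120.6693
  x_2 = 0.0924·84 + 0.1312·55 + 1.0601·87 + 0.1087·95 + 0.0550·44 + 0.0754·88 + 0.0758·69 + 0.0513·83 = 136.0784
  x_3 = 0.1473·84 + 0.0885·55 + 0.0945·87 + 1.1341·95 + 0.1383·44 + 0.0906·88 + 0.1541·69 + 0.1247·83 = 168.2468
  x_4 = 0.0732·84 + 0.0417·55 + 0.0556·87 + 0.0560·95 + 1.0871·44 + 0.0421·88 + 0.0444·69 + 0.0665·83 = 78.7051
  x_5 = 0.1048·84 + 0.0442·55 + 0.1297·87 + 0.0575·95 + 0.0447·44 + 1.1269·88 + 0.0653·69 + 0.1076·83 = 142.5654
  x_6 = 0.0618·84 + 0.1388·55 + 0.0993·87 + 0.0842·95 + 0.1208·44 + 0.1485·88 + 1.1094·69 + 0.0679·83 = 130.0355
  x_7 = 0.0936·84 + 0.0693·55 + 0.1055·87 + 0.1159·95 + 0.1372·44 + 0.1030·88 + 0.0936·69 + 1.1163·83 = 146.0710

78.7051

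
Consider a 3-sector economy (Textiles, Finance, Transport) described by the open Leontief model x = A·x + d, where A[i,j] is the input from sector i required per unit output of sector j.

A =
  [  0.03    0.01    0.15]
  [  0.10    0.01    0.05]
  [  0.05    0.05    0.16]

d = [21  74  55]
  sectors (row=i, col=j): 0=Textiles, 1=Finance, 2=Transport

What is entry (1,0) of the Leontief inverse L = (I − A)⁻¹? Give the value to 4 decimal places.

L[1,0] = 0.1088

Form M = I − A:
  [  0.97   -0.01   -0.15]
  [ -0.10    0.99   -0.05]
  [ -0.05   -0.05    0.84]
Leontief inverse L = M⁻¹:
  [  1.0426    0.0200    0.1874]
  [  0.1088    1.0152    0.0799]
  [  0.0685    0.0616    1.2064]
Total output x = L · d:
  x_0 = 1.0426·21 + 0.0200·74 + 0.1874·55 = 33.6810
  x_1 = 0.1088·21 + 1.0152·74 + 0.0799·55 = 81.8037
  x_2 = 0.0685·21 + 0.0616·74 + 1.2064·55 = 72.3503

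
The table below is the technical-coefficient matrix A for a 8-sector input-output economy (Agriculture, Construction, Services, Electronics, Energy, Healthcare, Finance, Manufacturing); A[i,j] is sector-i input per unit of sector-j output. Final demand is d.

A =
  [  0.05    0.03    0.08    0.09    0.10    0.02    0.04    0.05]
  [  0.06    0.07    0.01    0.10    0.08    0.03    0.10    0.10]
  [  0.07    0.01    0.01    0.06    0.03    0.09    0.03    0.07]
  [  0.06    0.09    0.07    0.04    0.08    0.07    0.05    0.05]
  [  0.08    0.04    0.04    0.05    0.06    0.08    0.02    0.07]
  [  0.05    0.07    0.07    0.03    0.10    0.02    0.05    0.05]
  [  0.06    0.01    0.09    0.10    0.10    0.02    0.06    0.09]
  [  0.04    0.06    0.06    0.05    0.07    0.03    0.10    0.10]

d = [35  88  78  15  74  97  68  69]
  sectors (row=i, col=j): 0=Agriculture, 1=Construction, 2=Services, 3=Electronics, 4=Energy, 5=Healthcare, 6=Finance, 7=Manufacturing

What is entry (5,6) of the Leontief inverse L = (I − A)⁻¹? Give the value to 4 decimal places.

Form M = I − A:
  [  0.95   -0.03   -0.08   -0.09   -0.10   -0.02   -0.04   -0.05]
  [ -0.06    0.93   -0.01   -0.10   -0.08   -0.03   -0.10   -0.10]
  [ -0.07   -0.01    0.99   -0.06   -0.03   -0.09   -0.03   -0.07]
  [ -0.06   -0.09   -0.07    0.96   -0.08   -0.07   -0.05   -0.05]
  [ -0.08   -0.04   -0.04   -0.05    0.94   -0.08   -0.02   -0.07]
  [ -0.05   -0.07   -0.07   -0.03   -0.10    0.98   -0.05   -0.05]
  [ -0.06   -0.01   -0.09   -0.10   -0.10   -0.02    0.94   -0.09]
  [ -0.04   -0.06   -0.06   -0.05   -0.07   -0.03   -0.10    0.90]
Leontief inverse L = M⁻¹:
  [  1.1028    0.0709    0.1257    0.1439    0.1639    0.0650    0.0850    0.1118]
  [  0.1227    1.1227    0.0711    0.1702    0.1644    0.0778    0.1628    0.1799]
  [  0.1099    0.0460    1.0522    0.1026    0.0869    0.1198    0.0695    0.1191]
  [  0.1178    0.1361    0.1201    1.1032    0.1542    0.1148    0.1043    0.1211]
  [  0.1284    0.0812    0.0860    0.1017    1.1249    0.1174    0.0662    0.1291]
  [  0.1007    0.1078    0.1123    0.0851    0.1621    1.0608    0.0957    0.1121]
  [  0.1199    0.0563    0.1447    0.1618    0.1739    0.0709    1.1128    0.1619]
  [  0.0977    0.1048    0.1137    0.1146    0.1448    0.0748    0.1570    1.1745]
Total output x = L · d:
  x_0 = 1.1028·35 + 0.0709·88 + 0.1257·78 + 0.1439·15 + 0.1639·74 + 0.0650·97 + 0.0850·68 + 0.1118·69 = 88.7274
  x_1 = 0.1227·35 + 1.1227·88 + 0.0711·78 + 0.1702·15 + 0.1644·74 + 0.0778·97 + 0.1628·68 + 0.1799·69 = 154.3921
  x_2 = 0.1099·35 + 0.0460·88 + 1.0522·78 + 0.1026·15 + 0.0869·74 + 0.1198·97 + 0.0695·68 + 0.1191·69 = 122.5009
  x_3 = 0.1178·35 + 0.1361·88 + 0.1201·78 + 1.1032·15 + 0.1542·74 + 0.1148·97 + 0.1043·68 + 0.1211·69 = 79.9982
  x_4 = 0.1284·35 + 0.0812·88 + 0.0860·78 + 0.1017·15 + 1.1249·74 + 0.1174·97 + 0.0662·68 + 0.1291·69 = 127.9161
  x_5 = 0.1007·35 + 0.1078·88 + 0.1123·78 + 0.0851·15 + 0.1621·74 + 1.0608·97 + 0.0957·68 + 0.1121·69 = 152.1728
  x_6 = 0.1199·35 + 0.0563·88 + 0.1447·78 + 0.1618·15 + 0.1739·74 + 0.0709·97 + 1.1128·68 + 0.1619·69 = 129.4578
  x_7 = 0.0977·35 + 0.1048·88 + 0.1137·78 + 0.1146·15 + 0.1448·74 + 0.0748·97 + 0.1570·68 + 1.1745·69 = 132.9196

L[5,6] = 0.0957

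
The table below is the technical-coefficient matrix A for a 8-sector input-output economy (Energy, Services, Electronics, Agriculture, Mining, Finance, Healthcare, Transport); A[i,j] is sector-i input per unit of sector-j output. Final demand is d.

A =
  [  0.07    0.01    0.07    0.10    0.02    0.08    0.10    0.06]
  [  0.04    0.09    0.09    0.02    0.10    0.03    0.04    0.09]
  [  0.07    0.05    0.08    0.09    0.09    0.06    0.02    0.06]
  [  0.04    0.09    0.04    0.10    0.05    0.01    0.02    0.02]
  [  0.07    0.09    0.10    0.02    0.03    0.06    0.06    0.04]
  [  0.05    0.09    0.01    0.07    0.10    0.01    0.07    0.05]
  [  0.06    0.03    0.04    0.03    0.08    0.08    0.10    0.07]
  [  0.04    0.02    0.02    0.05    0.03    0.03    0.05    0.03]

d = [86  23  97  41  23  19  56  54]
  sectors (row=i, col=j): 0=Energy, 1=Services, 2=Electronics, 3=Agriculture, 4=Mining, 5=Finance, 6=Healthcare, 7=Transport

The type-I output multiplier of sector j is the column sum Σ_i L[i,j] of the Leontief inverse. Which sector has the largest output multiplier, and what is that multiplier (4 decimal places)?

Form M = I − A:
  [  0.93   -0.01   -0.07   -0.10   -0.02   -0.08   -0.10   -0.06]
  [ -0.04    0.91   -0.09   -0.02   -0.10   -0.03   -0.04   -0.09]
  [ -0.07   -0.05    0.92   -0.09   -0.09   -0.06   -0.02   -0.06]
  [ -0.04   -0.09   -0.04    0.90   -0.05   -0.01   -0.02   -0.02]
  [ -0.07   -0.09   -0.10   -0.02    0.97   -0.06   -0.06   -0.04]
  [ -0.05   -0.09   -0.01   -0.07   -0.10    0.99   -0.07   -0.05]
  [ -0.06   -0.03   -0.04   -0.03   -0.08   -0.08    0.90   -0.07]
  [ -0.04   -0.02   -0.02   -0.05   -0.03   -0.03   -0.05    0.97]
Leontief inverse L = M⁻¹:
  [  1.1204    0.0616    0.1169    0.1597    0.0770    0.1214    0.1538    0.1061]
  [  0.0906    1.1435    0.1465    0.0699    0.1561    0.0724    0.0894    0.1388]
  [  0.1221    0.1076    1.1356    0.1490    0.1462    0.1013    0.0705    0.1072]
  [  0.0759    0.1340    0.0824    1.1407    0.0919    0.0383    0.0538    0.0554]
  [  0.1188    0.1400    0.1519    0.0722    1.0879    0.1013    0.1098    0.0892]
  [  0.0946    0.1399    0.0605    0.1136    0.1484    1.0481    0.1172    0.0935]
  [  0.1098    0.0801    0.0884    0.0803    0.1344    0.1225    1.1556    0.1166]
  [  0.0668    0.0480    0.0466    0.0798    0.0593    0.0524    0.0790    1.0549]
Total output x = L · d:
  x_0 = 1.1204·86 + 0.0616·23 + 0.1169·97 + 0.1597·41 + 0.0770·23 + 0.1214·19 + 0.1538·56 + 0.1061·54 = 134.0793
  x_1 = 0.0906·86 + 1.1435·23 + 0.1465·97 + 0.0699·41 + 0.1561·23 + 0.0724·19 + 0.0894·56 + 0.1388·54 = 68.6356
  x_2 = 0.1221·86 + 0.1076·23 + 1.1356·97 + 0.1490·41 + 0.1462·23 + 0.1013·19 + 0.0705·56 + 0.1072·54 = 144.2653
  x_3 = 0.0759·86 + 0.1340·23 + 0.0824·97 + 1.1407·41 + 0.0919·23 + 0.0383·19 + 0.0538·56 + 0.0554·54 = 73.2120
  x_4 = 0.1188·86 + 0.1400·23 + 0.1519·97 + 0.0722·41 + 1.0879·23 + 0.1013·19 + 0.1098·56 + 0.0892·54 = 69.0442
  x_5 = 0.0946·86 + 0.1399·23 + 0.0605·97 + 0.1136·41 + 0.1484·23 + 1.0481·19 + 0.1172·56 + 0.0935·54 = 56.8116
  x_6 = 0.1098·86 + 0.0801·23 + 0.0884·97 + 0.0803·41 + 0.1344·23 + 0.1225·19 + 1.1556·56 + 0.1166·54 = 99.5849
  x_7 = 0.0668·86 + 0.0480·23 + 0.0466·97 + 0.0798·41 + 0.0593·23 + 0.0524·19 + 0.0790·56 + 1.0549·54 = 78.3884
Output multipliers (column sums of L):
  Energy: 1.7989
  Services: 1.8546
  Electronics: 1.8289
  Agriculture: 1.8651
  Mining: 1.9013
  Finance: 1.6578
  Healthcare: 1.8291
  Transport: 1.7617

Mining (1.9013)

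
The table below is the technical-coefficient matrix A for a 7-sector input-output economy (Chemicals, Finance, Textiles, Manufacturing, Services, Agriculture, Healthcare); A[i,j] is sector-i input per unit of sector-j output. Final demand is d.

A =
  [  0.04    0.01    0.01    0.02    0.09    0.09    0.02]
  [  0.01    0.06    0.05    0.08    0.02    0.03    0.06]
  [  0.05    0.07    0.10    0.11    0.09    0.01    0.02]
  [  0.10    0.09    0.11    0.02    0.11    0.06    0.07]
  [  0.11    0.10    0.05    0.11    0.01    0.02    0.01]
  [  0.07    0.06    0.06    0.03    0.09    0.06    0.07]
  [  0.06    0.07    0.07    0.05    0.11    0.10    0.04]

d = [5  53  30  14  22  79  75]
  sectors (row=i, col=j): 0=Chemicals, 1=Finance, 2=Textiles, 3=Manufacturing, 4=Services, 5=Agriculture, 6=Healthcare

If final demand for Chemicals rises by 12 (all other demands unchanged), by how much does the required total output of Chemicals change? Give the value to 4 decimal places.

12.8869

Form M = I − A:
  [  0.96   -0.01   -0.01   -0.02   -0.09   -0.09   -0.02]
  [ -0.01    0.94   -0.05   -0.08   -0.02   -0.03   -0.06]
  [ -0.05   -0.07    0.90   -0.11   -0.09   -0.01   -0.02]
  [ -0.10   -0.09   -0.11    0.98   -0.11   -0.06   -0.07]
  [ -0.11   -0.10   -0.05   -0.11    0.99   -0.02   -0.01]
  [ -0.07   -0.06   -0.06   -0.03   -0.09    0.94   -0.07]
  [ -0.06   -0.07   -0.07   -0.05   -0.11   -0.10    0.96]
Leontief inverse L = M⁻¹:
  [  1.0739    0.0421    0.0377    0.0488    0.1221    0.1144    0.0390]
  [  0.0445    1.0984    0.0893    0.1136    0.0616    0.0578    0.0846]
  [  0.1012    0.1245    1.1539    0.1619    0.1443    0.0447    0.0505]
  [  0.1573    0.1509    0.1673    1.0828    0.1741    0.1056    0.1047]
  [  0.1499    0.1422    0.0934    0.1480    1.0611    0.0562    0.0399]
  [  0.1172    0.1091    0.1056    0.0777    0.1419    1.0981    0.0987]
  [  0.1153    0.1273    0.1234    0.1046    0.1681    0.1410    1.0743]
Total output x = L · d:
  x_0 = 1.0739·5 + 0.0421·53 + 0.0377·30 + 0.0488·14 + 0.1221·22 + 0.1144·79 + 0.0390·75 = 24.0594
  x_1 = 0.0445·5 + 1.0984·53 + 0.0893·30 + 0.1136·14 + 0.0616·22 + 0.0578·79 + 0.0846·75 = 74.9707
  x_2 = 0.1012·5 + 0.1245·53 + 1.1539·30 + 0.1619·14 + 0.1443·22 + 0.0447·79 + 0.0505·75 = 54.4777
  x_3 = 0.1573·5 + 0.1509·53 + 0.1673·30 + 1.0828·14 + 0.1741·22 + 0.1056·79 + 0.1047·75 = 48.9846
  x_4 = 0.1499·5 + 0.1422·53 + 0.0934·30 + 0.1480·14 + 1.0611·22 + 0.0562·79 + 0.0399·75 = 43.9321
  x_5 = 0.1172·5 + 0.1091·53 + 0.1056·30 + 0.0777·14 + 0.1419·22 + 1.0981·79 + 0.0987·75 = 107.9010
  x_6 = 0.1153·5 + 0.1273·53 + 0.1234·30 + 0.1046·14 + 0.1681·22 + 0.1410·79 + 1.0743·75 = 107.8925
Δx_0 = L[0,0] · Δd_0 = 1.0739 · 12 = 12.8869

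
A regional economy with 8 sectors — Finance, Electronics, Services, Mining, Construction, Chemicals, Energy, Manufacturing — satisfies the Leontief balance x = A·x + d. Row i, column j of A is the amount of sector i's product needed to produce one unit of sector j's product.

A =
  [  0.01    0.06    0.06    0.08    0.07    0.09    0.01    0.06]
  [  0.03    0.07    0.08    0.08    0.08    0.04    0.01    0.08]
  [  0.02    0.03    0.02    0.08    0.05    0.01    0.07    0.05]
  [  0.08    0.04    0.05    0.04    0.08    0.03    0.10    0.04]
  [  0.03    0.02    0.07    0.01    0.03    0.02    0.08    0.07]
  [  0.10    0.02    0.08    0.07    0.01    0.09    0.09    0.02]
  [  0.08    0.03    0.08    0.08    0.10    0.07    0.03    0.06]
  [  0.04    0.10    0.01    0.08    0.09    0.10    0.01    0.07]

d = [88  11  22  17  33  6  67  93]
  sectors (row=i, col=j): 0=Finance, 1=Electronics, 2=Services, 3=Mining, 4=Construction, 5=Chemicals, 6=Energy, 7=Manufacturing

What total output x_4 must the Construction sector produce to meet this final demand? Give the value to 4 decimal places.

Form M = I − A:
  [  0.99   -0.06   -0.06   -0.08   -0.07   -0.09   -0.01   -0.06]
  [ -0.03    0.93   -0.08   -0.08   -0.08   -0.04   -0.01   -0.08]
  [ -0.02   -0.03    0.98   -0.08   -0.05   -0.01   -0.07   -0.05]
  [ -0.08   -0.04   -0.05    0.96   -0.08   -0.03   -0.10   -0.04]
  [ -0.03   -0.02   -0.07   -0.01    0.97   -0.02   -0.08   -0.07]
  [ -0.10   -0.02   -0.08   -0.07   -0.01    0.91   -0.09   -0.02]
  [ -0.08   -0.03   -0.08   -0.08   -0.10   -0.07    0.97   -0.06]
  [ -0.04   -0.10   -0.01   -0.08   -0.09   -0.10   -0.01    0.93]
Leontief inverse L = M⁻¹:
  [  1.0508    0.0947    0.1032    0.1280    0.1160    0.1315    0.0553    0.1021]
  [  0.0685    1.1093    0.1233    0.1309    0.1319    0.0823    0.0544    0.1273]
  [  0.0510    0.0574    1.0532    0.1163    0.0910    0.0420    0.1014    0.0842]
  [  0.1190    0.0762    0.0973    1.0919    0.1333    0.0755    0.1405    0.0871]
  [  0.0583    0.0480    0.1007    0.0500    1.0697    0.0539    0.1078    0.1041]
  [  0.1455    0.0564    0.1295    0.1282    0.0642    1.1405    0.1364    0.0649]
  [  0.1246    0.0709    0.1308    0.1370    0.1560    0.1202    1.0817    0.1112]
  [  0.0860    0.1420    0.0625    0.1349    0.1437    0.1506    0.0581    1.1200]
Total output x = L · d:
  x_0 = 1.0508·88 + 0.0947·11 + 0.1032·22 + 0.1280·17 + 0.1160·33 + 0.1315·6 + 0.0553·67 + 0.1021·93 = 115.7737
  x_1 = 0.0685·88 + 1.1093·11 + 0.1233·22 + 0.1309·17 + 0.1319·33 + 0.0823·6 + 0.0544·67 + 0.1273·93 = 43.5001
  x_2 = 0.0510·88 + 0.0574·11 + 1.0532·22 + 0.1163·17 + 0.0910·33 + 0.0420·6 + 0.1014·67 + 0.0842·93 = 48.1418
  x_3 = 0.1190·88 + 0.0762·11 + 0.0973·22 + 1.0919·17 + 0.1333·33 + 0.0755·6 + 0.1405·67 + 0.0871·93 = 54.3854
  x_4 = 0.0583·88 + 0.0480·11 + 0.1007·22 + 0.0500·17 + 1.0697·33 + 0.0539·6 + 0.1078·67 + 0.1041·93 = 61.2517
  x_5 = 0.1455·88 + 0.0564·11 + 0.1295·22 + 0.1282·17 + 0.0642·33 + 1.1405·6 + 0.1364·67 + 0.0649·93 = 42.5881
  x_6 = 0.1246·88 + 0.0709·11 + 0.1308·22 + 0.1370·17 + 0.1560·33 + 0.1202·6 + 1.0817·67 + 0.1112·93 = 105.6342
  x_7 = 0.0860·88 + 0.1420·11 + 0.0625·22 + 0.1349·17 + 0.1437·33 + 0.1506·6 + 0.0581·67 + 1.1200·93 = 126.4957

61.2517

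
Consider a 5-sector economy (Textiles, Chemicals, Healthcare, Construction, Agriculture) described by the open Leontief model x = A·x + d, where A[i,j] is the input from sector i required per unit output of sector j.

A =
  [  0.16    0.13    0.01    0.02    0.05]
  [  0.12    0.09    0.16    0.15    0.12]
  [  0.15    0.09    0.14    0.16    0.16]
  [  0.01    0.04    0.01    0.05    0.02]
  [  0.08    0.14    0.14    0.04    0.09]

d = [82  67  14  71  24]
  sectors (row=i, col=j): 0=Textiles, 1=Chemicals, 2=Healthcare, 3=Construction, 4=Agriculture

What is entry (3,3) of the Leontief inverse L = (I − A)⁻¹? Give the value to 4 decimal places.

L[3,3] = 1.0695

Form M = I − A:
  [  0.84   -0.13   -0.01   -0.02   -0.05]
  [ -0.12    0.91   -0.16   -0.15   -0.12]
  [ -0.15   -0.09    0.86   -0.16   -0.16]
  [ -0.01   -0.04   -0.01    0.95   -0.02]
  [ -0.08   -0.14   -0.14   -0.04    0.91]
Leontief inverse L = M⁻¹:
  [  1.2438    0.2049    0.0713    0.0752    0.1095]
  [  0.2443    1.2057    0.2667    0.2499    0.2248]
  [  0.2839    0.2177    1.2537    0.2629    0.2705]
  [  0.0304    0.0603    0.0303    1.0695    0.0384]
  [  0.1919    0.2397    0.2415    0.1325    1.1864]
Total output x = L · d:
  x_0 = 1.2438·82 + 0.2049·67 + 0.0713·14 + 0.0752·71 + 0.1095·24 = 124.6831
  x_1 = 0.2443·82 + 1.2057·67 + 0.2667·14 + 0.2499·71 + 0.2248·24 = 127.6841
  x_2 = 0.2839·82 + 0.2177·67 + 1.2537·14 + 0.2629·71 + 0.2705·24 = 80.5736
  x_3 = 0.0304·82 + 0.0603·67 + 0.0303·14 + 1.0695·71 + 0.0384·24 = 83.8117
  x_4 = 0.1919·82 + 0.2397·67 + 0.2415·14 + 0.1325·71 + 1.1864·24 = 73.0584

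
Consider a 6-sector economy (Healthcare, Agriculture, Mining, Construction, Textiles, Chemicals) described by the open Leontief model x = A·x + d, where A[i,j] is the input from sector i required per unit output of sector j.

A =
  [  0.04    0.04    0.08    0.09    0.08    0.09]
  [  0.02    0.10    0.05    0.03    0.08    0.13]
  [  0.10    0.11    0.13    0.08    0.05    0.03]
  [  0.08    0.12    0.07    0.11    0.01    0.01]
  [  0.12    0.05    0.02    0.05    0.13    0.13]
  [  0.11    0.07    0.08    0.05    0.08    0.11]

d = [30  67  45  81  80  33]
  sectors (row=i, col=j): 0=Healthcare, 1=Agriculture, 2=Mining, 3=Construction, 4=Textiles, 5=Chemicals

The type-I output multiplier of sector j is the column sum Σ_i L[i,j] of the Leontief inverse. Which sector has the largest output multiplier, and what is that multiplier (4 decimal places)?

Chemicals (1.9304)

Form M = I − A:
  [  0.96   -0.04   -0.08   -0.09   -0.08   -0.09]
  [ -0.02    0.90   -0.05   -0.03   -0.08   -0.13]
  [ -0.10   -0.11    0.87   -0.08   -0.05   -0.03]
  [ -0.08   -0.12   -0.07    0.89   -0.01   -0.01]
  [ -0.12   -0.05   -0.02   -0.05    0.87   -0.13]
  [ -0.11   -0.07   -0.08   -0.05   -0.08    0.89]
Leontief inverse L = M⁻¹:
  [  1.1043    0.1042    0.1362    0.1436    0.1347    0.1528]
  [  0.0818    1.1609    0.1022    0.0758    0.1396    0.2025]
  [  0.1665    0.1873    1.1990    0.1430    0.1125    0.1027]
  [  0.1276    0.1835    0.1229    1.1605    0.0550    0.0649]
  [  0.1955    0.1171    0.0812    0.1108    1.2040    0.2167]
  [  0.1826    0.1419    0.1469    0.1117    0.1491    1.1908]
Total output x = L · d:
  x_0 = 1.1043·30 + 0.1042·67 + 0.1362·45 + 0.1436·81 + 0.1347·80 + 0.1528·33 = 73.6893
  x_1 = 0.0818·30 + 1.1609·67 + 0.1022·45 + 0.0758·81 + 0.1396·80 + 0.2025·33 = 108.8235
  x_2 = 0.1665·30 + 0.1873·67 + 1.1990·45 + 0.1430·81 + 0.1125·80 + 0.1027·33 = 95.4737
  x_3 = 0.1276·30 + 0.1835·67 + 0.1229·45 + 1.1605·81 + 0.0550·80 + 0.0649·33 = 122.1955
  x_4 = 0.1955·30 + 0.1171·67 + 0.0812·45 + 0.1108·81 + 1.2040·80 + 0.2167·33 = 129.8220
  x_5 = 0.1826·30 + 0.1419·67 + 0.1469·45 + 0.1117·81 + 0.1491·80 + 1.1908·33 = 81.8617
Output multipliers (column sums of L):
  Healthcare: 1.8584
  Agriculture: 1.8949
  Mining: 1.7884
  Construction: 1.7454
  Textiles: 1.7949
  Chemicals: 1.9304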